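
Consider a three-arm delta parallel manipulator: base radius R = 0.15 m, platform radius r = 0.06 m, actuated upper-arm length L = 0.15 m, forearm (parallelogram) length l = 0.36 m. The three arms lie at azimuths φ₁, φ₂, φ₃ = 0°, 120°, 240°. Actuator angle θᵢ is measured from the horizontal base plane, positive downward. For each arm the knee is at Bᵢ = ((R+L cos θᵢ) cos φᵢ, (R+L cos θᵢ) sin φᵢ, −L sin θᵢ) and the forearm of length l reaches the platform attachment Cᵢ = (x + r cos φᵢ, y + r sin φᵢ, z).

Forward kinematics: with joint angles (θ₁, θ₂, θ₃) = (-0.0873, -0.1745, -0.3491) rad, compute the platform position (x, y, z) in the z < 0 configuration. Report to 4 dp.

arm 1 at φ=0.0°: (R−r)+L cos θ1 = 0.2394;  O1 = (0.2394, 0.0000, 0.0131)
O2 = (0.2377·cos120.0°, 0.2377·sin120.0°, 0.0260) = (-0.1189, 0.2059, 0.0260)
O3 = (0.2310·cos240.0°, 0.2310·sin240.0°, 0.0513) = (-0.1155, -0.2000, 0.0513)
|O₂|²−|O₁|² = -0.0003;  |O₃|²−|O₁|² = -0.0015
linear system: -0.7166x+0.4117y = -0.0003−0.0259z; -0.7098x+-0.4000y = -0.0015−0.0765z
Cramer: x(z) = 0.0013+0.0723z;  y(z) = 0.0015+0.0629z
into |P−O₁|² = l²: 1.0092z² + -0.0604z + -0.0727 = 0;  Δ = 0.2972;  z = -0.2402 or 0.3000 → z<0 root = -0.2402
x = -0.0161, y = -0.0136

(-0.0161, -0.0136, -0.2402)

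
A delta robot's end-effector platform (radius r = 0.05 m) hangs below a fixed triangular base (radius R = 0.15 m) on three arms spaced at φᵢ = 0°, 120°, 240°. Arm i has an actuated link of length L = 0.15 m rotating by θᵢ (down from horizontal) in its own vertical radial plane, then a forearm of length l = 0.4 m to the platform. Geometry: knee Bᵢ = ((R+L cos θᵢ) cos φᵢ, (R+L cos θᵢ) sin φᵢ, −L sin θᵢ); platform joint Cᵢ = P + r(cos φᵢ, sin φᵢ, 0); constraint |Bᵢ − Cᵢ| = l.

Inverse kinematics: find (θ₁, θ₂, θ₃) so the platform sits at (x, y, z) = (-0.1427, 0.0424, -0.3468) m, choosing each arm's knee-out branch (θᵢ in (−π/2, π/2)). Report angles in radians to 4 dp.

rotate P by −φ1: (-0.1427, 0.0424, -0.3468)
  A=0.2427, B=-0.3468, C=(l²−L²−A²−y'²−z²)/(2L)=-0.1449
  γ=atan2(-0.3468,0.2427)=-0.9602;  ψ=arccos(-0.3423)=1.9202;  θ1=γ+ψ≈0.9600
φ2=120.0° → target in arm frame (0.1081, 0.1024)
  A cos θ + B sin θ = C:  -0.0081·cos θ + -0.3468·sin θ = 0.0223
  γ=atan2(-0.3468,-0.0081)=-1.5941;  ψ=arccos(0.0642)=1.5065;  θ2=γ+ψ≈-0.0875
rotate P by −φ3: (0.0346, -0.1448, -0.3468)
  A=0.0654, B=-0.3468, C=(l²−L²−A²−y'²−z²)/(2L)=-0.0267
  γ=atan2(-0.3468,0.0654)=-1.3845;  ψ=arccos(-0.0756)=1.6465;  θ3=γ+ψ≈0.2620

θ₁ = 0.9600, θ₂ = -0.0875, θ₃ = 0.2620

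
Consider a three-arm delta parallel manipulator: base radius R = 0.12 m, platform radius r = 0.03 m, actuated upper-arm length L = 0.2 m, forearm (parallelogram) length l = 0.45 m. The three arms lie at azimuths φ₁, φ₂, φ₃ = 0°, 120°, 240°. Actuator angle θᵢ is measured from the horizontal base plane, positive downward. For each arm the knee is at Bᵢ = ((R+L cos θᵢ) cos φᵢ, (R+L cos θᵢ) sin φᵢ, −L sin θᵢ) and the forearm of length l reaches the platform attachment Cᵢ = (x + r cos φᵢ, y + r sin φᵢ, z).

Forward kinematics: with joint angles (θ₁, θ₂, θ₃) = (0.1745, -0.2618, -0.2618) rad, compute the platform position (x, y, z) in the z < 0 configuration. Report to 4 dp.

(-0.0632, 0.0000, -0.3173)

arm 1 at φ=0.0°: ρ1 = 0.2870;  centre 1 = (0.2870, 0.0000, -0.0347)
centre 2 = (0.2832·cos120.0°, 0.2832·sin120.0°, 0.0518) = (-0.1416, 0.2452, 0.0518)
φ3=240.0°: virtual centre (-0.1416, -0.2452, 0.0518), radius l
eliminate P² terms by subtracting sphere 1 from 2 and 3
linear system: -0.8571x+0.4905y = -0.0007−0.1730z; -0.8571x+-0.4905y = -0.0007−0.1730z
det = 0.8408;  x = 0.0008+0.2018z,  y = 0.0000+0.0000z
sphere 1 gives Az²+Bz+C=0 with A=1.0407, B=-0.0461, C=-0.1194;  B²−4AC=0.4992;  roots -0.3173, 0.3616;  negative root z = -0.3173
x = -0.0632, y = 0.0000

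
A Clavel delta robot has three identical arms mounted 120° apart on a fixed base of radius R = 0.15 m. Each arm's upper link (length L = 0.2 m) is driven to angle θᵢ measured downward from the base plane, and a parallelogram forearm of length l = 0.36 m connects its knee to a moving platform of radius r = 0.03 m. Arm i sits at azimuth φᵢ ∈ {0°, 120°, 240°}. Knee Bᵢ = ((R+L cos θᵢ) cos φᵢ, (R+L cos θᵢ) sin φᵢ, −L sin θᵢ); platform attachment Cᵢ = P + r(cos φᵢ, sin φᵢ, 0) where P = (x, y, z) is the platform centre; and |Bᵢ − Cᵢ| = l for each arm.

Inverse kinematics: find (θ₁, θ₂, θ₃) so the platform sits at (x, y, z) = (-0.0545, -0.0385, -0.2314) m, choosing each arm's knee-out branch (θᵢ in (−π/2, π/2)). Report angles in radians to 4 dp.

θ₁ = 0.6106, θ₂ = 0.3490, θ₃ = -0.0873

arm 1 (φ=0.0°): x'=-0.0545, y'=-0.0385
  A=0.1745, B=-0.2314, C=(l²−L²−A²−y'²−z²)/(2L)=0.0103
  θ1 = atan2(B,A) + arccos(C/0.2898) = 0.6106
arm 2 (φ=120.0°): x'=-0.0061, y'=0.0664
  A=0.1261, B=-0.2314, C=(l²−L²−A²−y'²−z²)/(2L)=0.0393
  θ2 = atan2(B,A) + arccos(C/0.2635) = 0.3490
φ3=240.0° → target in arm frame (0.0606, -0.0279)
  A=0.0594, B=-0.2314, C=(l²−L²−A²−y'²−z²)/(2L)=0.0794
  γ=atan2(-0.2314,0.0594)=-1.3195;  ψ=arccos(0.3322)=1.2322;  θ3=γ+ψ≈-0.0873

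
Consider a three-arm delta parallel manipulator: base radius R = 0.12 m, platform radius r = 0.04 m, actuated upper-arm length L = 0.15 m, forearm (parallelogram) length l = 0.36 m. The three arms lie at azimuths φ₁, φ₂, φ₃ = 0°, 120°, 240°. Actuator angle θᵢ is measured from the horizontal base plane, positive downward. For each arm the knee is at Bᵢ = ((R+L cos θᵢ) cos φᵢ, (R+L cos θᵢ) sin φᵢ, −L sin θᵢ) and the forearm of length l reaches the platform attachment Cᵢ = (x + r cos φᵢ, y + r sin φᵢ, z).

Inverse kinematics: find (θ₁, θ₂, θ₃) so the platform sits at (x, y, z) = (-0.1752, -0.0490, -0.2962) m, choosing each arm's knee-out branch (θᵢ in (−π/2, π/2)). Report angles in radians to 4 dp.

θ₁ = 1.1343, θ₂ = 0.2618, θ₃ = -0.1748

φ1=0.0° → target in arm frame (-0.1752, -0.0490)
  A=0.2552, B=-0.2962, C=(l²−L²−A²−y'²−z²)/(2L)=-0.1605
  γ=atan2(-0.2962,0.2552)=-0.8596;  ψ=arccos(-0.4106)=1.9939;  θ1=γ+ψ≈1.1343
rotate P by −φ2: (0.0452, 0.1762, -0.2962)
  A cos θ + B sin θ = C:  0.0348·cos θ + -0.2962·sin θ = -0.0430
  θ2 = atan2(B,A) + arccos(C/0.2982) = 0.2618
rotate P by −φ3: (0.1300, -0.1272, -0.2962)
  e−x'=-0.0500;  (l²−L²−(e−x')²−y'²−z²)/2L = 0.0023
  γ=atan2(-0.2962,-0.0500)=-1.7381;  ψ=arccos(0.0075)=1.5633;  θ3=γ+ψ≈-0.1748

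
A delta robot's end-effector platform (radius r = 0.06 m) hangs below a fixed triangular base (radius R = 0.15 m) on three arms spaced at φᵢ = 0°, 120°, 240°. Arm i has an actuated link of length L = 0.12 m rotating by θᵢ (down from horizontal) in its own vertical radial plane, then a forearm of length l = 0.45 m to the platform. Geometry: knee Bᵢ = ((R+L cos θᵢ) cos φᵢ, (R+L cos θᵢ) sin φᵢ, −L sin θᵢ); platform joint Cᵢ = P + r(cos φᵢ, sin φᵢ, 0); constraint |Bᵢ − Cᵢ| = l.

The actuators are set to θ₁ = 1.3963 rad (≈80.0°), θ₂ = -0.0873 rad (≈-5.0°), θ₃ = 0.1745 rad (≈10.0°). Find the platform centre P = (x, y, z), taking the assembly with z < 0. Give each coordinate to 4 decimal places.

(-0.2459, 0.0337, -0.3905)

S1 = (0.1108·cos0.0°, 0.1108·sin0.0°, -0.1182) = (0.1108, 0.0000, -0.1182)
S2 = (0.2095·cos120.0°, 0.2095·sin120.0°, 0.0105) = (-0.1048, 0.1815, 0.0105)
arm 3 at φ=240.0°: (R−r)+L cos θ3 = 0.2082;  S3 = (-0.1041, -0.1803, -0.0208)
eliminate P² terms by subtracting sphere 1 from 2 and 3
plane₁₂: -0.4312x+0.3629y+0.2573z = 0.0178
det = 0.3115;  x = -0.0410+0.5247z,  y = 0.0003+-0.0855z
quadratic in z: (1.2826)z²+(0.0770)z+(-0.1655)=0, √Δ=0.9246 → z ∈ {-0.3905, 0.3304}; z = -0.3905 (taking z<0)
x = -0.2459, y = 0.0337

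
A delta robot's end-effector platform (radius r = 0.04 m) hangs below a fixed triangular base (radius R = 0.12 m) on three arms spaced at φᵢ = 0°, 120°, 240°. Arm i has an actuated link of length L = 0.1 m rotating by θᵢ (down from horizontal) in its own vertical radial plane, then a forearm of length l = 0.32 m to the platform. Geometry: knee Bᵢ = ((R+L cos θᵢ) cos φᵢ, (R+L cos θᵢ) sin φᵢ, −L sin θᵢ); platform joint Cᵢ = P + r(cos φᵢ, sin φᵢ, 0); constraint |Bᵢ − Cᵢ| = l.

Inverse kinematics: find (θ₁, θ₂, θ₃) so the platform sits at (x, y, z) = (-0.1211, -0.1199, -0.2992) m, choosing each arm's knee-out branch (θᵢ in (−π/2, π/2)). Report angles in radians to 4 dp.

arm 1 (φ=0.0°): x'=-0.1211, y'=-0.1199
  A cos θ + B sin θ = C:  0.2011·cos θ + -0.2992·sin θ = -0.2597
  γ=atan2(-0.2992,0.2011)=-0.9790;  ψ=arccos(-0.7204)=2.3751;  θ1=γ+ψ≈1.3961
arm 2 (φ=120.0°): x'=-0.0433, y'=0.1648
  e−x'=0.1233;  (l²−L²−(e−x')²−y'²−z²)/2L = -0.1974
  √(A²+B²)=0.3236;  θ2 = -1.1799+2.2270 ≈ 1.0471
rotate P by −φ3: (0.1644, -0.0449, -0.2992)
  A=-0.0844, B=-0.2992, C=(l²−L²−A²−y'²−z²)/(2L)=-0.0313
  γ=atan2(-0.2992,-0.0844)=-1.8457;  ψ=arccos(-0.1007)=1.6717;  θ3=γ+ψ≈-0.1740

θ₁ = 1.3961, θ₂ = 1.0471, θ₃ = -0.1740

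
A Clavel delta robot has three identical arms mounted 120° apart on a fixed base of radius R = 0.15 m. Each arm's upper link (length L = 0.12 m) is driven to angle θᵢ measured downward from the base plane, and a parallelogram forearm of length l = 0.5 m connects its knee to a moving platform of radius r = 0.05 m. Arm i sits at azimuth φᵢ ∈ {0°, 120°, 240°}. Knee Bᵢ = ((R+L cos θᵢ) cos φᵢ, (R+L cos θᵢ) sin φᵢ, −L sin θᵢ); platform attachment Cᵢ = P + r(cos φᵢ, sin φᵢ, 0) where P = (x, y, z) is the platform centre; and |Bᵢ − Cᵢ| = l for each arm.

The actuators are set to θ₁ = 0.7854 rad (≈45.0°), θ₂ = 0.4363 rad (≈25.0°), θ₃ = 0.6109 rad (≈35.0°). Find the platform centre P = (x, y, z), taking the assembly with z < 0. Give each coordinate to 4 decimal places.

(-0.0519, 0.0291, -0.5243)

φ1=0.0°: virtual centre (0.1849, 0.0000, -0.0849), radius l
centre 2 = (0.2088·cos120.0°, 0.2088·sin120.0°, -0.0507) = (-0.1044, 0.1808, -0.0507)
centre 3 = (0.1983·cos240.0°, 0.1983·sin240.0°, -0.0688) = (-0.0991, -0.1717, -0.0688)
subtract pairs → two planes through P
[-0.5785 0.3616 0.0683]·P = 0.0048;  [-0.5680 -0.3435 0.0320]·P = 0.0027
det = 0.4041;  x = -0.0065+0.0867z,  y = 0.0029+-0.0501z
quadratic in z: (1.0100)z²+(0.1362)z+(-0.2062)=0, √Δ=0.9228 → z ∈ {-0.5243, 0.3894}; z = -0.5243 (taking z<0)
x = -0.0519, y = 0.0291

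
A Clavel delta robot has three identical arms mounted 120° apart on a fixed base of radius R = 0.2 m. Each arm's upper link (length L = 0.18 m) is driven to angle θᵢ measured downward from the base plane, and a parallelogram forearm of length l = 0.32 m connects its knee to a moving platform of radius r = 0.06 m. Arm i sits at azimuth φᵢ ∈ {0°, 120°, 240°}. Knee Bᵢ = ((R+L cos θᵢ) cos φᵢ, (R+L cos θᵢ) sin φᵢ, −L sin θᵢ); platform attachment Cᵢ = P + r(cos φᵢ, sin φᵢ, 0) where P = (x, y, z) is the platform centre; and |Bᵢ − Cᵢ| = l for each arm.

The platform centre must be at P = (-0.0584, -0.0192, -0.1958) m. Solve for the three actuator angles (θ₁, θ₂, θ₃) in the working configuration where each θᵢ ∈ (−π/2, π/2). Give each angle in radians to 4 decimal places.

θ₁ = 0.8725, θ₂ = 0.4361, θ₃ = 0.1750

arm 1 (φ=0.0°): x'=-0.0584, y'=-0.0192
  A cos θ + B sin θ = C:  0.1984·cos θ + -0.1958·sin θ = -0.0224
  √(A²+B²)=0.2787;  θ1 = -0.7788+1.6513 ≈ 0.8725
arm 2 (φ=120.0°): x'=0.0126, y'=0.0602
  e−x'=0.1274;  (l²−L²−(e−x')²−y'²−z²)/2L = 0.0328
  γ=atan2(-0.1958,0.1274)=-0.9939;  ψ=arccos(0.1403)=1.4300;  θ2=γ+ψ≈0.4361
rotate P by −φ3: (0.0458, -0.0410, -0.1958)
  A cos θ + B sin θ = C:  0.0942·cos θ + -0.1958·sin θ = 0.0587
  √(A²+B²)=0.2173;  θ3 = -1.1225+1.2975 ≈ 0.1750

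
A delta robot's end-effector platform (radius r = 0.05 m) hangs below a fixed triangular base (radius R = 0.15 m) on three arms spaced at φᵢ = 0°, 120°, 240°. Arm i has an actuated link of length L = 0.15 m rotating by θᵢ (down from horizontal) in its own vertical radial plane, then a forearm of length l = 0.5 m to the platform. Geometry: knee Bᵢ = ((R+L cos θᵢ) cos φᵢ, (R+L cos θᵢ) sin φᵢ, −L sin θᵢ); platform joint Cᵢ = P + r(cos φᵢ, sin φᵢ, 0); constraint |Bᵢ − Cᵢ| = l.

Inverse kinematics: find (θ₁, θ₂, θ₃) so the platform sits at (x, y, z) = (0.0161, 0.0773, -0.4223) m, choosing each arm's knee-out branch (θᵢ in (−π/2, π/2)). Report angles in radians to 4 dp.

θ₁ = -0.0875, θ₂ = -0.2618, θ₃ = 0.2617

arm 1 (φ=0.0°): x'=0.0161, y'=0.0773
  A=0.0839, B=-0.4223, C=(l²−L²−A²−y'²−z²)/(2L)=0.1205
  γ=atan2(-0.4223,0.0839)=-1.3747;  ψ=arccos(0.2799)=1.2871;  θ1=γ+ψ≈-0.0875
φ2=120.0° → target in arm frame (0.0589, -0.0526)
  e−x'=0.0411;  (l²−L²−(e−x')²−y'²−z²)/2L = 0.1490
  γ=atan2(-0.4223,0.0411)=-1.4738;  ψ=arccos(0.3512)=1.2119;  θ2=γ+ψ≈-0.2618
rotate P by −φ3: (-0.0750, -0.0247, -0.4223)
  e−x'=0.1750;  (l²−L²−(e−x')²−y'²−z²)/2L = 0.0598
  √(A²+B²)=0.4571;  θ3 = -1.1780+1.4397 ≈ 0.2617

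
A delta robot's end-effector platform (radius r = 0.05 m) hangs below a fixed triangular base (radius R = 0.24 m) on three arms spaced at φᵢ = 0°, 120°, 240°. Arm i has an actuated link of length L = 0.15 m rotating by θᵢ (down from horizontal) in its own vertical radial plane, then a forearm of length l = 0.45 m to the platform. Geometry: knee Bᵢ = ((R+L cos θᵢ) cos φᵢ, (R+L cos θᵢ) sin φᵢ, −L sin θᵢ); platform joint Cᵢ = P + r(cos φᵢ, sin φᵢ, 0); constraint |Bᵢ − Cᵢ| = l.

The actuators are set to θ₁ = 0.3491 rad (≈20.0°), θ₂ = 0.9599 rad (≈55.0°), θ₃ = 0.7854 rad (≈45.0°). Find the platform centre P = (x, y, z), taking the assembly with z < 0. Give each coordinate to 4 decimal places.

arm 1 at φ=0.0°: (R−r)+L cos θ1 = 0.3310;  O1 = (0.3310, 0.0000, -0.0513)
φ2=120.0°: virtual centre (-0.1380, 0.2391, -0.1229), radius l
arm 3 at φ=240.0°: (R−r)+L cos θ3 = 0.2961;  O3 = (-0.1480, -0.2564, -0.1061)
|O₂|²−|O₁|² = -0.0209;  |O₃|²−|O₁|² = -0.0133
linear system: -0.9379x+0.4781y = -0.0209−-0.1431z; -0.9580x+-0.5128y = -0.0133−-0.1095z
det = 0.9390;  x = 0.0181+-0.1339z,  y = -0.0080+0.0366z
quadratic in z: (1.0193)z²+(0.1858)z+(-0.1020)=0, √Δ=0.6710 → z ∈ {-0.4203, 0.2380}; z = -0.4203 (taking z<0)
x = 0.0744, y = -0.0234

(0.0744, -0.0234, -0.4203)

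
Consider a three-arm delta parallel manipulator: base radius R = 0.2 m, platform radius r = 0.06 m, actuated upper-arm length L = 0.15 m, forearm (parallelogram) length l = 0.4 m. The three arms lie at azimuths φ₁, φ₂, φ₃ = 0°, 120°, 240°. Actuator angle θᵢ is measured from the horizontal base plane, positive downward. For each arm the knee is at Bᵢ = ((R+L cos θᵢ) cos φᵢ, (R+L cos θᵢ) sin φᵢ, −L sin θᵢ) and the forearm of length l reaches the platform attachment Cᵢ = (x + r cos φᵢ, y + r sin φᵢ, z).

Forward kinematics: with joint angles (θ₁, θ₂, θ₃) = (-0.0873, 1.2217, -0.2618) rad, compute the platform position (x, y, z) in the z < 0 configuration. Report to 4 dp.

S1 = (0.2894·cos0.0°, 0.2894·sin0.0°, 0.0131) = (0.2894, 0.0000, 0.0131)
S2 = (0.1913·cos120.0°, 0.1913·sin120.0°, -0.1410) = (-0.0957, 0.1657, -0.1410)
S3 = (0.2849·cos240.0°, 0.2849·sin240.0°, 0.0388) = (-0.1424, -0.2467, 0.0388)
eliminate P² terms by subtracting sphere 1 from 2 and 3
linear system: -0.7702x+0.3314y = -0.0275−-0.3081z; -0.8637x+-0.4934y = -0.0013−0.0515z
Cramer: x(z) = 0.0210-0.2026z;  y(z) = -0.0341+0.4589z
into |P−S₁|² = l²: 1.2516z² + 0.0513z + -0.0866 = 0;  Δ = 0.4362;  z = -0.2843 or 0.2434 → z<0 root = -0.2843
x = 0.0786, y = -0.1646

(0.0786, -0.1646, -0.2843)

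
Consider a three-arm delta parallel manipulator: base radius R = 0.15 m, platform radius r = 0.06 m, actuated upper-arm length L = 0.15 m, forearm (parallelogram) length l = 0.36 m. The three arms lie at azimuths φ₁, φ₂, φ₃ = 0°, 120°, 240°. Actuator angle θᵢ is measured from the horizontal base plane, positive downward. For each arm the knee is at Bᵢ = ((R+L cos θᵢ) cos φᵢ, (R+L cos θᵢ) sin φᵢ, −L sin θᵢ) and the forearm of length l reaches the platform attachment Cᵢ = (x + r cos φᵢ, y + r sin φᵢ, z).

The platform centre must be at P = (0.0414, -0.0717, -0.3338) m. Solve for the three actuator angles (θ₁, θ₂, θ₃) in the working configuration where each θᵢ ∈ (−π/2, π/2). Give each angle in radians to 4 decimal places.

arm 1 (φ=0.0°): x'=0.0414, y'=-0.0717
  A=0.0486, B=-0.3338, C=(l²−L²−A²−y'²−z²)/(2L)=-0.0394
  θ1 = atan2(B,A) + arccos(C/0.3373) = 0.2617
rotate P by −φ2: (-0.0828, 0.0000, -0.3338)
  A cos θ + B sin θ = C:  0.1728·cos θ + -0.3338·sin θ = -0.1139
  γ=atan2(-0.3338,0.1728)=-1.0931;  ψ=arccos(-0.3031)=1.8788;  θ2=γ+ψ≈0.7856
arm 3 (φ=240.0°): x'=0.0414, y'=0.0717
  A cos θ + B sin θ = C:  0.0486·cos θ + -0.3338·sin θ = -0.0394
  γ=atan2(-0.3338,0.0486)=-1.4262;  ψ=arccos(-0.1169)=1.6879;  θ3=γ+ψ≈0.2617

θ₁ = 0.2617, θ₂ = 0.7856, θ₃ = 0.2617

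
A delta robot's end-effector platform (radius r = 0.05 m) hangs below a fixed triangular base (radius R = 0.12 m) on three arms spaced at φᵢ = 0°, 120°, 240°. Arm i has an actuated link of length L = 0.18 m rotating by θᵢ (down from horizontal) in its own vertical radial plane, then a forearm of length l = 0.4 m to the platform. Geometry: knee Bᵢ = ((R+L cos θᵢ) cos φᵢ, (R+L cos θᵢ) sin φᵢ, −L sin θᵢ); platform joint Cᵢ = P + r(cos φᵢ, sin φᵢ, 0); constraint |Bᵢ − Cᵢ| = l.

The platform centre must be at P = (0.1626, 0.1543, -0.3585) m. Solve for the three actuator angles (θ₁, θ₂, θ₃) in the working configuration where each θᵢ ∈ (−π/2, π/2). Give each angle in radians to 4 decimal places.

arm 1 (φ=0.0°): x'=0.1626, y'=0.1543
  A=-0.0926, B=-0.3585, C=(l²−L²−A²−y'²−z²)/(2L)=-0.0925
  θ1 = atan2(B,A) + arccos(C/0.3703) = -0.0002
rotate P by −φ2: (0.0523, -0.2180, -0.3585)
  e−x'=0.0177;  (l²−L²−(e−x')²−y'²−z²)/2L = -0.1354
  γ=atan2(-0.3585,0.0177)=-1.5215;  ψ=arccos(-0.3772)=1.9576;  θ2=γ+ψ≈0.4361
φ3=240.0° → target in arm frame (-0.2149, 0.0637)
  A cos θ + B sin θ = C:  0.2849·cos θ + -0.3585·sin θ = -0.2393
  γ=atan2(-0.3585,0.2849)=-0.8992;  ψ=arccos(-0.5226)=2.1207;  θ3=γ+ψ≈1.2215

θ₁ = -0.0002, θ₂ = 0.4361, θ₃ = 1.2215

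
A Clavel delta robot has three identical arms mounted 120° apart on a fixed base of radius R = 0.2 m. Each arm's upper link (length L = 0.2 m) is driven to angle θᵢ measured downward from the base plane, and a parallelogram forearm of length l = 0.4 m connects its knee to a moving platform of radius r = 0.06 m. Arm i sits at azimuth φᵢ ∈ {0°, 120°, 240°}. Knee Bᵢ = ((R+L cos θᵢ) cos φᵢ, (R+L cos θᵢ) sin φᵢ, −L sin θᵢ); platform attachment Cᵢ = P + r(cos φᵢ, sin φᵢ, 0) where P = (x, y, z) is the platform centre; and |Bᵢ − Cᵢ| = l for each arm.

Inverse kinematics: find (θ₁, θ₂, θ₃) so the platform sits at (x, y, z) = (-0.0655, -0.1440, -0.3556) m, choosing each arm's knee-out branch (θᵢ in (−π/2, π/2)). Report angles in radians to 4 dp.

rotate P by −φ1: (-0.0655, -0.1440, -0.3556)
  A cos θ + B sin θ = C:  0.2055·cos θ + -0.3556·sin θ = -0.1735
  √(A²+B²)=0.4107;  θ1 = -1.0468+2.0071 ≈ 0.9603
arm 2 (φ=120.0°): x'=-0.0920, y'=0.1287
  A cos θ + B sin θ = C:  0.2320·cos θ + -0.3556·sin θ = -0.1921
  √(A²+B²)=0.4246;  θ2 = -0.9928+2.0402 ≈ 1.0474
arm 3 (φ=240.0°): x'=0.1575, y'=0.0153
  A=-0.0175, B=-0.3556, C=(l²−L²−A²−y'²−z²)/(2L)=-0.0175
  γ=atan2(-0.3556,-0.0175)=-1.6199;  ψ=arccos(-0.0491)=1.6199;  θ3=γ+ψ≈0.0000

θ₁ = 0.9603, θ₂ = 1.0474, θ₃ = 0.0000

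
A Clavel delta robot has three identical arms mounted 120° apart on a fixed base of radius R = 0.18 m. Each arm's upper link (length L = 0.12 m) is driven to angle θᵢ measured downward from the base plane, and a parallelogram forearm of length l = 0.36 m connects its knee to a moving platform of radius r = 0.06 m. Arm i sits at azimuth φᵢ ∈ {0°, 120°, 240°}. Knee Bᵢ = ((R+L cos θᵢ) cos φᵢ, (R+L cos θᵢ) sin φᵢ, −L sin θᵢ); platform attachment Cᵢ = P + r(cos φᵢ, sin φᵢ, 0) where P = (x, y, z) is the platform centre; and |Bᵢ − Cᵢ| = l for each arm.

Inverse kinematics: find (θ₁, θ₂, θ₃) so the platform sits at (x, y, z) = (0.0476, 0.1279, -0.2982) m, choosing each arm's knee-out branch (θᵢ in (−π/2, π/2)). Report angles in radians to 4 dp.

θ₁ = 0.1746, θ₂ = -0.0871, θ₃ = 1.1345

arm 1 (φ=0.0°): x'=0.0476, y'=0.1279
  A cos θ + B sin θ = C:  0.0724·cos θ + -0.2982·sin θ = 0.0195
  γ=atan2(-0.2982,0.0724)=-1.3326;  ψ=arccos(0.0635)=1.5073;  θ1=γ+ψ≈0.1746
φ2=120.0° → target in arm frame (0.0870, -0.1052)
  A=0.0330, B=-0.2982, C=(l²−L²−A²−y'²−z²)/(2L)=0.0589
  γ=atan2(-0.2982,0.0330)=-1.4605;  ψ=arccos(0.1962)=1.3734;  θ2=γ+ψ≈-0.0871
arm 3 (φ=240.0°): x'=-0.1346, y'=-0.0227
  A cos θ + B sin θ = C:  0.2546·cos θ + -0.2982·sin θ = -0.1627
  γ=atan2(-0.2982,0.2546)=-0.8642;  ψ=arccos(-0.4149)=1.9986;  θ3=γ+ψ≈1.1345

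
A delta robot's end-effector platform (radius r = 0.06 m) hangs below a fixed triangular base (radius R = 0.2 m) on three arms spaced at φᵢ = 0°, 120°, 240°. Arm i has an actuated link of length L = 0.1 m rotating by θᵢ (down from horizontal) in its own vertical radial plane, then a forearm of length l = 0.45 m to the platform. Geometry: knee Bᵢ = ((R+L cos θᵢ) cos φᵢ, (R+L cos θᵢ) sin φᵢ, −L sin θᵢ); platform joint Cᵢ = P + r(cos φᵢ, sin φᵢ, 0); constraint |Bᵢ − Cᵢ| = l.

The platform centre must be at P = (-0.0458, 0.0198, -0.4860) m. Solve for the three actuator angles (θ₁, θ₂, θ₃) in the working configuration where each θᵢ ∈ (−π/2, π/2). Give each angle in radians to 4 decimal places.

rotate P by −φ1: (-0.0458, 0.0198, -0.4860)
  A=0.1858, B=-0.4860, C=(l²−L²−A²−y'²−z²)/(2L)=-0.3930
  θ1 = atan2(B,A) + arccos(C/0.5203) = 1.2215
φ2=120.0° → target in arm frame (0.0400, 0.0298)
  A=0.1000, B=-0.4860, C=(l²−L²−A²−y'²−z²)/(2L)=-0.2729
  γ=atan2(-0.4860,0.1000)=-1.3680;  ψ=arccos(-0.5499)=2.1531;  θ2=γ+ψ≈0.7851
arm 3 (φ=240.0°): x'=0.0058, y'=-0.0496
  A cos θ + B sin θ = C:  0.1342·cos θ + -0.4860·sin θ = -0.3209
  γ=atan2(-0.4860,0.1342)=-1.3013;  ψ=arccos(-0.6364)=2.2606;  θ3=γ+ψ≈0.9593

θ₁ = 1.2215, θ₂ = 0.7851, θ₃ = 0.9593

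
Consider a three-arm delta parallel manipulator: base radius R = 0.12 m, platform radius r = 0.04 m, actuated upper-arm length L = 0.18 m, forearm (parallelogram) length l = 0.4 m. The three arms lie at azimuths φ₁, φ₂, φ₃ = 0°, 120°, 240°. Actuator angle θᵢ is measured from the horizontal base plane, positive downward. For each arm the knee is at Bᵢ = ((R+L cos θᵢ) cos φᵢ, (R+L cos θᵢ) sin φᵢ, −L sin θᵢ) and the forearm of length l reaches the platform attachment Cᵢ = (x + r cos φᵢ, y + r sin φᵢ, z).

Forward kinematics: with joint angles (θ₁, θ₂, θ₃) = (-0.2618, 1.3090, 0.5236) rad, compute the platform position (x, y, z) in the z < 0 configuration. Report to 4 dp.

(0.2038, -0.1491, -0.3212)

S1 = (0.2539·cos0.0°, 0.2539·sin0.0°, 0.0466) = (0.2539, 0.0000, 0.0466)
S2 = (0.1266·cos120.0°, 0.1266·sin120.0°, -0.1739) = (-0.0633, 0.1096, -0.1739)
arm 3 at φ=240.0°: e+L cos θ3 = 0.2359;  S3 = (-0.1179, -0.2043, -0.0900)
eliminate P² terms by subtracting sphere 1 from 2 and 3
[-0.6343 0.2193 -0.4409]·P = -0.0204;  [-0.7436 -0.4086 -0.2732]·P = -0.0029
Cramer: x(z) = 0.0212-0.5685z;  y(z) = -0.0315+0.3661z
sphere 1 gives Az²+Bz+C=0 with A=1.4573, B=0.1483, C=-0.1027;  B²−4AC=0.6206;  roots -0.3212, 0.2194;  negative root z = -0.3212
x = 0.2038, y = -0.1491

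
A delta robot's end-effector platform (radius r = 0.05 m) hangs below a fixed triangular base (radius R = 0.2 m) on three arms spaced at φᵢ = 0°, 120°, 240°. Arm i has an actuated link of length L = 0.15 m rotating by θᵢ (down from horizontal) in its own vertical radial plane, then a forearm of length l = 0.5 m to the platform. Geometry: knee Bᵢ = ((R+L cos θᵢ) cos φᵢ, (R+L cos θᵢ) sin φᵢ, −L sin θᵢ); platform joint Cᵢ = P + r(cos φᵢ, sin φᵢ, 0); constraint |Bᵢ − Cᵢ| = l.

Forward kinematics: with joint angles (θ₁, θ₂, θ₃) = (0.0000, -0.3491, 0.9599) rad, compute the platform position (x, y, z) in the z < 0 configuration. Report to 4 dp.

(0.0554, 0.1740, -0.3999)

arm 1 at φ=0.0°: (R−r)+L cos θ1 = 0.3000;  S1 = (0.3000, 0.0000, 0.0000)
arm 2 at φ=120.0°: (R−r)+L cos θ2 = 0.2910;  S2 = (-0.1455, 0.2520, 0.0513)
φ3=240.0°: virtual centre (-0.1180, -0.2044, -0.1229), radius l
subtract pairs → two planes through P
linear system: -0.8910x+0.5039y = -0.0027−0.1026z; -0.8360x+-0.4088y = -0.0192−-0.2457z
Cramer: x(z) = 0.0137-0.1042z;  y(z) = 0.0189-0.3879z
into |P−S₁|² = l²: 1.1613z² + 0.0450z + -0.1677 = 0;  Δ = 0.7810;  z = -0.3999 or 0.3611 → z<0 root = -0.3999
x = 0.0554, y = 0.1740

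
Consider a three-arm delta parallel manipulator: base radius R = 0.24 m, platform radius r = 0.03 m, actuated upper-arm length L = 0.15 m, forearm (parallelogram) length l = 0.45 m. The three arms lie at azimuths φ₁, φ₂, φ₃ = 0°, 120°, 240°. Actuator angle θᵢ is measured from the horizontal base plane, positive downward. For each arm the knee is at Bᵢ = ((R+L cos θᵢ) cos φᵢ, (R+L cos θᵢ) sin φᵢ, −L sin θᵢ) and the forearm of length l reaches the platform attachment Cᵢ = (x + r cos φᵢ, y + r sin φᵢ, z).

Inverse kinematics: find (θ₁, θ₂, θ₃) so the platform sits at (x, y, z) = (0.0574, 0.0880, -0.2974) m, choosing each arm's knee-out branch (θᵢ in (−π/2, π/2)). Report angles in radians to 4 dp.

θ₁ = -0.1738, θ₂ = -0.0876, θ₃ = 0.8729

arm 1 (φ=0.0°): x'=0.0574, y'=0.0880
  e−x'=0.1526;  (l²−L²−(e−x')²−y'²−z²)/2L = 0.2017
  √(A²+B²)=0.3343;  θ1 = -1.0967+0.9229 ≈ -0.1738
arm 2 (φ=120.0°): x'=0.0475, y'=-0.0937
  A cos θ + B sin θ = C:  0.1625·cos θ + -0.2974·sin θ = 0.1879
  θ2 = atan2(B,A) + arccos(C/0.3389) = -0.0876
φ3=240.0° → target in arm frame (-0.1049, 0.0057)
  A=0.3149, B=-0.2974, C=(l²−L²−A²−y'²−z²)/(2L)=-0.0255
  θ3 = atan2(B,A) + arccos(C/0.4331) = 0.8729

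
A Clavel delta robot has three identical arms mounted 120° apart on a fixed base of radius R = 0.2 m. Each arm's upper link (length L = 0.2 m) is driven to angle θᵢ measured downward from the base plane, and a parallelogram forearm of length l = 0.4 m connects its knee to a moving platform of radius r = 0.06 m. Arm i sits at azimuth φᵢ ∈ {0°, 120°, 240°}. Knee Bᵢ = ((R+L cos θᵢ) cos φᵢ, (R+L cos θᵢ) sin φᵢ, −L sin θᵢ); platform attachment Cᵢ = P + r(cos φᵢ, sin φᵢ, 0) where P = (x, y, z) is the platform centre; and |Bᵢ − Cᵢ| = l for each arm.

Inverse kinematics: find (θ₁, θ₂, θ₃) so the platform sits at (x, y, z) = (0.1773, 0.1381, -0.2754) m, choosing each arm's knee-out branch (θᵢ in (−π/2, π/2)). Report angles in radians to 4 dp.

θ₁ = -0.3494, θ₂ = 0.5235, θ₃ = 1.3960

rotate P by −φ1: (0.1773, 0.1381, -0.2754)
  A=-0.0373, B=-0.2754, C=(l²−L²−A²−y'²−z²)/(2L)=0.0592
  √(A²+B²)=0.2779;  θ1 = -1.7054+1.3560 ≈ -0.3494
arm 2 (φ=120.0°): x'=0.0309, y'=-0.2226
  e−x'=0.1091;  (l²−L²−(e−x')²−y'²−z²)/2L = -0.0432
  θ2 = atan2(B,A) + arccos(C/0.2962) = 0.5235
φ3=240.0° → target in arm frame (-0.2082, 0.0845)
  A=0.3482, B=-0.2754, C=(l²−L²−A²−y'²−z²)/(2L)=-0.2107
  √(A²+B²)=0.4440;  θ3 = -0.6691+2.0651 ≈ 1.3960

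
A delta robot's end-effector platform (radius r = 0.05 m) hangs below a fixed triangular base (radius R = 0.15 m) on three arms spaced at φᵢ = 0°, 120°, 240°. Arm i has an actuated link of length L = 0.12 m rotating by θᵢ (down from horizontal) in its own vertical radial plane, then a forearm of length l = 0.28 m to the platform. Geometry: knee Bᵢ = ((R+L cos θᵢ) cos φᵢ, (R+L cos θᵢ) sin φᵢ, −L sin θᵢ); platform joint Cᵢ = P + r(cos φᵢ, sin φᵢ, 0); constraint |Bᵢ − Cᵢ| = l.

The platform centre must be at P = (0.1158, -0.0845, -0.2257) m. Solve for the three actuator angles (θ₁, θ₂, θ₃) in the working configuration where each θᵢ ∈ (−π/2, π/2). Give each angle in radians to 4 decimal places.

arm 1 (φ=0.0°): x'=0.1158, y'=-0.0845
  A cos θ + B sin θ = C:  -0.0158·cos θ + -0.2257·sin θ = 0.0236
  γ=atan2(-0.2257,-0.0158)=-1.6407;  ψ=arccos(0.1044)=1.4662;  θ1=γ+ψ≈-0.1745
rotate P by −φ2: (-0.1311, -0.0580, -0.2257)
  A=0.2311, B=-0.2257, C=(l²−L²−A²−y'²−z²)/(2L)=-0.1821
  γ=atan2(-0.2257,0.2311)=-0.7736;  ψ=arccos(-0.5638)=2.1698;  θ2=γ+ψ≈1.3961
arm 3 (φ=240.0°): x'=0.0153, y'=0.1425
  e−x'=0.0847;  (l²−L²−(e−x')²−y'²−z²)/2L = -0.0601
  √(A²+B²)=0.2411;  θ3 = -1.2117+1.8229 ≈ 0.6112

θ₁ = -0.1745, θ₂ = 1.3961, θ₃ = 0.6112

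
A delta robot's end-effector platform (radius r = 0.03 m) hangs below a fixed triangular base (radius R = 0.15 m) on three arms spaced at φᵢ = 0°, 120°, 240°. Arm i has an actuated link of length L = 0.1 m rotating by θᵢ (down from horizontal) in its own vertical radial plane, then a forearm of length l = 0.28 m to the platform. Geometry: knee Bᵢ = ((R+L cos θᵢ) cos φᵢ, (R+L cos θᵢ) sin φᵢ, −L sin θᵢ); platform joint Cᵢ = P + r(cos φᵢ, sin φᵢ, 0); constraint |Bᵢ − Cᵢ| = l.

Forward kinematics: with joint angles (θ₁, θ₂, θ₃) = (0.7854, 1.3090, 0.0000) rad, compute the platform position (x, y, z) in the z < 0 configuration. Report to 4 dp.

(-0.0045, -0.1018, -0.2437)

centre 1 = (0.1907·cos0.0°, 0.1907·sin0.0°, -0.0707) = (0.1907, 0.0000, -0.0707)
arm 2 at φ=120.0°: e+L cos θ2 = 0.1459;  centre 2 = (-0.0729, 0.1263, -0.0966)
φ3=240.0°: virtual centre (-0.1100, -0.1905, 0.0000), radius l
|centre ₂|²−|centre ₁|² = -0.0108;  |centre ₃|²−|centre ₁|² = 0.0070
plane₁₂: -0.5273x+0.2527y+-0.0518z = -0.0108
Cramer: x(z) = 0.0066+0.0454z;  y(z) = -0.0288+0.2995z
into |P−centre ₁|² = l²: 1.0918z² + 0.1074z + -0.0387 = 0;  Δ = 0.1804;  z = -0.2437 or 0.1453 → z<0 root = -0.2437
x = -0.0045, y = -0.1018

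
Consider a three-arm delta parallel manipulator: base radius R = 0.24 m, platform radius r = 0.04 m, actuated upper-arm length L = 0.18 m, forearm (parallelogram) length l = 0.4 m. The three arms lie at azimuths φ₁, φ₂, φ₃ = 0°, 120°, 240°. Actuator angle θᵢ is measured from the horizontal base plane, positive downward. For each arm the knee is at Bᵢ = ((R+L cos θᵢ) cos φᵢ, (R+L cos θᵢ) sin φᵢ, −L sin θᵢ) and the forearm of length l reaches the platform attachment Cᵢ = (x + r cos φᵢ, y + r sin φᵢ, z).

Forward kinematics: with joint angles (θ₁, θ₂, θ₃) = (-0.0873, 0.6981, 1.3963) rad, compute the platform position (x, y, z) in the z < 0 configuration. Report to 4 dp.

φ1=0.0°: virtual centre (0.3793, 0.0000, 0.0157), radius l
centre 2 = (0.3379·cos120.0°, 0.3379·sin120.0°, -0.1157) = (-0.1689, 0.2926, -0.1157)
φ3=240.0°: virtual centre (-0.1156, -0.2003, -0.1773), radius l
|centre ₂|²−|centre ₁|² = -0.0166;  |centre ₃|²−|centre ₁|² = -0.0592
plane₁₂: -1.0965x+0.5852y+-0.2628z = -0.0166
Cramer: x(z) = 0.0405-0.3251z;  y(z) = 0.0477-0.1601z
into |P−centre ₁|² = l²: 1.1313z² + 0.1736z + -0.0427 = 0;  Δ = 0.2235;  z = -0.2857 or 0.1322 → z<0 root = -0.2857
x = 0.1334, y = 0.0934

(0.1334, 0.0934, -0.2857)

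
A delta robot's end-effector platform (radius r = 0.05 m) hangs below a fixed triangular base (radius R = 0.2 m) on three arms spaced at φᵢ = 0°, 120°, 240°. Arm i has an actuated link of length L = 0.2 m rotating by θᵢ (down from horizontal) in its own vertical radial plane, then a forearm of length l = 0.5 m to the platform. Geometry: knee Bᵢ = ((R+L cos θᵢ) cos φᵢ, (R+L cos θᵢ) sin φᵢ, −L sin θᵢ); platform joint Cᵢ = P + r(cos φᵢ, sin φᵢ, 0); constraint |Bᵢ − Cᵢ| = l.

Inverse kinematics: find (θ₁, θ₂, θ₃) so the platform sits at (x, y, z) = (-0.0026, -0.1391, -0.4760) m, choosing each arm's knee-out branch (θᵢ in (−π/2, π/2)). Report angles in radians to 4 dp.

θ₁ = 0.6109, θ₂ = 0.9598, θ₃ = 0.1743

φ1=0.0° → target in arm frame (-0.0026, -0.1391)
  A cos θ + B sin θ = C:  0.1526·cos θ + -0.4760·sin θ = -0.1480
  √(A²+B²)=0.4999;  θ1 = -1.2606+1.8714 ≈ 0.6109
rotate P by −φ2: (-0.1192, 0.0718, -0.4760)
  A cos θ + B sin θ = C:  0.2692·cos θ + -0.4760·sin θ = -0.2355
  θ2 = atan2(B,A) + arccos(C/0.5468) = 0.9598
arm 3 (φ=240.0°): x'=0.1218, y'=0.0673
  A cos θ + B sin θ = C:  0.0282·cos θ + -0.4760·sin θ = -0.0548
  γ=atan2(-0.4760,0.0282)=-1.5115;  ψ=arccos(-0.1148)=1.6859;  θ3=γ+ψ≈0.1743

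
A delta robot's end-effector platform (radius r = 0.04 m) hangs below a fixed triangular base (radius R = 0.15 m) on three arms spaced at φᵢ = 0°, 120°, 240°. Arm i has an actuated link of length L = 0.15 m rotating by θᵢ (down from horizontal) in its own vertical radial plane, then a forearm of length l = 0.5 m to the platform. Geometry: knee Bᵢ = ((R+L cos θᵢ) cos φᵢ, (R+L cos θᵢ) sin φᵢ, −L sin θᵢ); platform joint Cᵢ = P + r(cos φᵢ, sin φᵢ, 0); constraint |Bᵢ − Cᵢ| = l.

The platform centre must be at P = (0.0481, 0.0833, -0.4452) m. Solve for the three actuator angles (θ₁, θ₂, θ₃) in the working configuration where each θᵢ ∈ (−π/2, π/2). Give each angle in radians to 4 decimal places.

θ₁ = 0.0003, θ₂ = 0.0004, θ₃ = 0.5236

arm 1 (φ=0.0°): x'=0.0481, y'=0.0833
  e−x'=0.0619;  (l²−L²−(e−x')²−y'²−z²)/2L = 0.0618
  θ1 = atan2(B,A) + arccos(C/0.4495) = 0.0003
arm 2 (φ=120.0°): x'=0.0481, y'=-0.0833
  A=0.0619, B=-0.4452, C=(l²−L²−A²−y'²−z²)/(2L)=0.0617
  √(A²+B²)=0.4495;  θ2 = -1.4326+1.4330 ≈ 0.0004
arm 3 (φ=240.0°): x'=-0.0962, y'=0.0000
  e−x'=0.2062;  (l²−L²−(e−x')²−y'²−z²)/2L = -0.0441
  √(A²+B²)=0.4906;  θ3 = -1.1371+1.6607 ≈ 0.5236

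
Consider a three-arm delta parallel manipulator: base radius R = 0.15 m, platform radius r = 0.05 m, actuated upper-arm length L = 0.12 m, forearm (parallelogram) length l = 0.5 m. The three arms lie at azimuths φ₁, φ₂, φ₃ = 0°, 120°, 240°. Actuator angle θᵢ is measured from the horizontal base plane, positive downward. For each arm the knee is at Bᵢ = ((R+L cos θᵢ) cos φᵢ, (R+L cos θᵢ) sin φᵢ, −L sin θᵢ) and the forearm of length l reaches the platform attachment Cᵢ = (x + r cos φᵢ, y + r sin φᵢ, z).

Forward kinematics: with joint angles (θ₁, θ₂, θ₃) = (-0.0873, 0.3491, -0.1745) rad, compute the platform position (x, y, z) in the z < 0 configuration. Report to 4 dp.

centre 1 = (0.2195·cos0.0°, 0.2195·sin0.0°, 0.0105) = (0.2195, 0.0000, 0.0105)
centre 2 = (0.2128·cos120.0°, 0.2128·sin120.0°, -0.0410) = (-0.1064, 0.1843, -0.0410)
centre 3 = (0.2182·cos240.0°, 0.2182·sin240.0°, 0.0208) = (-0.1091, -0.1889, 0.0208)
subtract pairs → two planes through P
[-0.6518 0.3685 -0.1030]·P = -0.0014;  [-0.6573 -0.3779 0.0207]·P = -0.0003
Cramer: x(z) = 0.0013-0.0640z;  y(z) = -0.0015+0.1663z
sphere 1 gives Az²+Bz+C=0 with A=1.0317, B=0.0065, C=-0.2022;  B²−4AC=0.8347;  roots -0.4459, 0.4396;  negative root z = -0.4459
x = 0.0298, y = -0.0756

(0.0298, -0.0756, -0.4459)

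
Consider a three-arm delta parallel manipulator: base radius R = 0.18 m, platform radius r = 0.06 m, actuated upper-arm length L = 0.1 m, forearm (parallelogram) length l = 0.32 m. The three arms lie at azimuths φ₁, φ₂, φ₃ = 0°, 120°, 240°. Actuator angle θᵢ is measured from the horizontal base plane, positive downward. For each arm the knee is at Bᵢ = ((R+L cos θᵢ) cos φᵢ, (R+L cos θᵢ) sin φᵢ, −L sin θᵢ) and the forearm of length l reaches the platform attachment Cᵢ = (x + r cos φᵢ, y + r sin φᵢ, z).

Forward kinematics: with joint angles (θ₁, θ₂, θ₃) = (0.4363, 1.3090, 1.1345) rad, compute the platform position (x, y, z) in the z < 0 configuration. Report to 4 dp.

(0.0839, -0.0174, -0.3356)

O1 = (0.2106·cos0.0°, 0.2106·sin0.0°, -0.0423) = (0.2106, 0.0000, -0.0423)
O2 = (0.1459·cos120.0°, 0.1459·sin120.0°, -0.0966) = (-0.0729, 0.1263, -0.0966)
O3 = (0.1623·cos240.0°, 0.1623·sin240.0°, -0.0906) = (-0.0811, -0.1405, -0.0906)
eliminate P² terms by subtracting sphere 1 from 2 and 3
plane₁₂: -0.5671x+0.2527y+-0.1087z = -0.0155
det = 0.3068;  x = 0.0238+-0.1792z,  y = -0.0081+0.0278z
into |P−O₁|² = l²: 1.0329z² + 0.1510z + -0.0656 = 0;  Δ = 0.2940;  z = -0.3356 or 0.1894 → z<0 root = -0.3356
x = 0.0839, y = -0.0174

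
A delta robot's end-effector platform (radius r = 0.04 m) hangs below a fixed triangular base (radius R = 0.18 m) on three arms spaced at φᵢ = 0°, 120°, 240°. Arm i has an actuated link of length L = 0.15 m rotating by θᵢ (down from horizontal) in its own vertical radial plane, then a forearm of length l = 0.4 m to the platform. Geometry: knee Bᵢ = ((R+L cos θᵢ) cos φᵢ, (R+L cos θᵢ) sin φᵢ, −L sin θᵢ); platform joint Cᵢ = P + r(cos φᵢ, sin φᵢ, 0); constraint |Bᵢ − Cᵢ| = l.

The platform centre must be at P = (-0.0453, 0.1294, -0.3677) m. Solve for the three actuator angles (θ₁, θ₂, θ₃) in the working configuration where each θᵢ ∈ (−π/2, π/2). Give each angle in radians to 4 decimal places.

θ₁ = 0.8728, θ₂ = -0.0003, θ₃ = 1.0473

arm 1 (φ=0.0°): x'=-0.0453, y'=0.1294
  A cos θ + B sin θ = C:  0.1853·cos θ + -0.3677·sin θ = -0.1626
  θ1 = atan2(B,A) + arccos(C/0.4118) = 0.8728
rotate P by −φ2: (0.1347, -0.0255, -0.3677)
  A cos θ + B sin θ = C:  0.0053·cos θ + -0.3677·sin θ = 0.0054
  θ2 = atan2(B,A) + arccos(C/0.3677) = -0.0003
rotate P by −φ3: (-0.0894, -0.1039, -0.3677)
  A cos θ + B sin θ = C:  0.2294·cos θ + -0.3677·sin θ = -0.2038
  γ=atan2(-0.3677,0.2294)=-1.0130;  ψ=arccos(-0.4702)=2.0603;  θ3=γ+ψ≈1.0473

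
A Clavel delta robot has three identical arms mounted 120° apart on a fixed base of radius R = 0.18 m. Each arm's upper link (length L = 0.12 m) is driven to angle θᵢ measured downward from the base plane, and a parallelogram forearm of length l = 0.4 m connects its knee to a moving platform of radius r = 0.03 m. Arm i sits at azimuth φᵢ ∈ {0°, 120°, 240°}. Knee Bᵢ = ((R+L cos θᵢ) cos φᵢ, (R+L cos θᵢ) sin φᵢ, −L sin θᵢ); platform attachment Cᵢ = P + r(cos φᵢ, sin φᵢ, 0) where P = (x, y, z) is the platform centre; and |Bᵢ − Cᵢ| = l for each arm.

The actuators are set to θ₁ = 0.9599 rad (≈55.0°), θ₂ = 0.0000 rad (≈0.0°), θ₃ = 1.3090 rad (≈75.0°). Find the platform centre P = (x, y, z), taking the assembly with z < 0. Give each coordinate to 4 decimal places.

φ1=0.0°: virtual centre (0.2188, 0.0000, -0.0983), radius l
O2 = (0.2700·cos120.0°, 0.2700·sin120.0°, 0.0000) = (-0.1350, 0.2338, 0.0000)
O3 = (0.1811·cos240.0°, 0.1811·sin240.0°, -0.1159) = (-0.0905, -0.1568, -0.1159)
subtract pairs → two planes through P
[-0.7077 0.4677 0.1966]·P = 0.0154;  [-0.6187 -0.3136 -0.0352]·P = -0.0113
Cramer: x(z) = 0.0009+0.0884z;  y(z) = 0.0343-0.2867z
into |P−O₁|² = l²: 1.0900z² + 0.1384z + -0.1017 = 0;  Δ = 0.4625;  z = -0.3755 or 0.2485 → z<0 root = -0.3755
x = -0.0322, y = 0.1419

(-0.0322, 0.1419, -0.3755)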